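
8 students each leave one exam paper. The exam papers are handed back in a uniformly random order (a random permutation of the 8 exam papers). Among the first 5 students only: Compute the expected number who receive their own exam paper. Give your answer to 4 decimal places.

Let Xᵢ = 1 if person i gets their own exam paper. For each i, P(Xᵢ=1) = 1/8.
By linearity of expectation, E[X₁+…+X_5] = 5·(1/8) = 5/8.
≈ 0.6250

0.6250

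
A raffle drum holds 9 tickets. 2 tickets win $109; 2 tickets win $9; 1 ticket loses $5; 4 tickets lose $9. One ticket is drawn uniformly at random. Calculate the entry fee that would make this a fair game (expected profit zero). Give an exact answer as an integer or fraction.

E[payout] = (2/9)·109 + (2/9)·9 + (1/9)·(-5) + (4/9)·(-9) = 65/3
Fair fee = E[payout] = 65/3

65/3 dollars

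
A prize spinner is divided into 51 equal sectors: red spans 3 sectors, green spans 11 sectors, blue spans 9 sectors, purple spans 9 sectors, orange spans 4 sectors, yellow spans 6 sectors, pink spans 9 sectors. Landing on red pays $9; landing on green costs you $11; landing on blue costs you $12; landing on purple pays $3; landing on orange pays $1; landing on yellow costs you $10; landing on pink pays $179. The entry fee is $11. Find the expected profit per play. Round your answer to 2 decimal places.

E[payout] = (3/51)·9 + (11/51)·(-11) + (9/51)·(-12) + (9/51)·3 + (4/51)·1 + (6/51)·(-10) + (9/51)·179 = 460/17
Expected profit = 460/17 − 11 = 273/17 ≈ $16.06

$16.06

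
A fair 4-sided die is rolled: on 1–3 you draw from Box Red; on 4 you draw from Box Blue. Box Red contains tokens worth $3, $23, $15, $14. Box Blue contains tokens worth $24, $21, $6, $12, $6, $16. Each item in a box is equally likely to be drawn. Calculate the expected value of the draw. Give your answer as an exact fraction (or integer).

665/48 dollars

E[X | Box Red] = (3 + 23 + 15 + 14)/4 = 55/4
E[X | Box Blue] = (24 + 21 + 6 + 12 + 6 + 16)/6 = 85/6
E[X] = (3/4)·55/4 + (1/4)·85/6 = 665/48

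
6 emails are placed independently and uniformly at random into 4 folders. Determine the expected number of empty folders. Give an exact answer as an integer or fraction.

Let Xⱼ=1 if folder j is empty. P(Xⱼ=1) = ((4-1)/4)^6 = 729/4096.
By linearity, E[#empty] = 4·729/4096 = 729/1024.

729/1024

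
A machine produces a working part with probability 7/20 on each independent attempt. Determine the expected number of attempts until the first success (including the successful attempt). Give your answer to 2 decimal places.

For a geometric distribution, E[trials] = 1/p = 1/(7/20) = 20/7.
≈ 2.86

2.86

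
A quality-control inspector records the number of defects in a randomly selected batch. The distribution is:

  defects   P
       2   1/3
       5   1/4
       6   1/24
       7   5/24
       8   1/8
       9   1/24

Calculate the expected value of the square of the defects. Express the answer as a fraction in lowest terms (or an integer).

E[X²] = (1/3)·4 + (1/4)·25 + (1/24)·36 + (5/24)·49 + (1/8)·64 + (1/24)·81
     = 92/3

92/3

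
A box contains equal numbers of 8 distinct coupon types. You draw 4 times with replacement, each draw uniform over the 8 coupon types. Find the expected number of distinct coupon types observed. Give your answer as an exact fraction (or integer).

1695/512

Let Xⱼ=1 if type j appears at least once. P(Xⱼ=1) = 1 − ((8−1)/8)^4 = 1695/4096.
E[#distinct] = 8·1695/4096 = 1695/512.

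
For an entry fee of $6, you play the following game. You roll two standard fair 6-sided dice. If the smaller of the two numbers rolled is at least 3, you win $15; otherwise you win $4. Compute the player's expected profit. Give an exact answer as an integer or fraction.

26/9 dollars

E[payout] = (5/9)·4 + (4/9)·15 = 80/9
Expected profit = 80/9 − 6 = 26/9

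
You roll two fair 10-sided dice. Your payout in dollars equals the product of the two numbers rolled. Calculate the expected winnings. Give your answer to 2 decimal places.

$30.25

Distribution of the product of the two numbers rolled: 1 w.p. 1/100, 2 w.p. 1/50, 3 w.p. 1/50, 4 w.p. 3/100, 5 w.p. 1/50, 6 w.p. 1/25, …
E[payout] = (1/100)·1 + (1/50)·2 + (1/50)·3 + (3/100)·4 + (1/50)·5 + (1/25)·6 + (1/50)·7 + (1/25)·8 + (3/100)·9 + (1/25)·10 + (1/25)·12 + (1/50)·14 + (1/50)·15 + (3/100)·16 + (1/25)·18 + (1/25)·20 + (1/50)·21 + (1/25)·24 + (1/100)·25 + (1/50)·27 + (1/50)·28 + (1/25)·30 + (1/50)·32 + (1/50)·35 + (3/100)·36 + (1/25)·40 + (1/50)·42 + (1/50)·45 + (1/50)·48 + (1/100)·49 + (1/50)·50 + (1/50)·54 + (1/50)·56 + (1/50)·60 + (1/50)·63 + (1/100)·64 + (1/50)·70 + (1/50)·72 + (1/50)·80 + (1/100)·81 + (1/50)·90 + (1/100)·100 = 121/4
≈ $30.25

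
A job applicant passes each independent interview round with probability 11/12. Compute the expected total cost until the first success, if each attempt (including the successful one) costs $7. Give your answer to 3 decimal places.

$7.636

E[#attempts] = 1/p = 12/11; E[cost] = 7·12/11 = 84/11.
≈ 7.636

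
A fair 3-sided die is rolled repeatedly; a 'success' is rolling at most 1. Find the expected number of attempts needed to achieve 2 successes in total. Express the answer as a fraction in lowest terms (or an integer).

6

By linearity (sum of 2 independent geometric waits), E[trials] = 2/p = 2/(1/3) = 6.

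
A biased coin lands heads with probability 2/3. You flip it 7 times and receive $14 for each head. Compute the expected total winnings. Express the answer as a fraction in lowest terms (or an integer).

196/3 dollars

E[#heads] = 7·2/3 = 14/3 (linearity over flips).
E[winnings] = 14·14/3 = 196/3.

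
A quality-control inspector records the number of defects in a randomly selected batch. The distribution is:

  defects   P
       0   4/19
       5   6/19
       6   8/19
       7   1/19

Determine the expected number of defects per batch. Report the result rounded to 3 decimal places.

4.474

E[X] = (4/19)·0 + (6/19)·5 + (8/19)·6 + (1/19)·7
     = 85/19 ≈ 4.474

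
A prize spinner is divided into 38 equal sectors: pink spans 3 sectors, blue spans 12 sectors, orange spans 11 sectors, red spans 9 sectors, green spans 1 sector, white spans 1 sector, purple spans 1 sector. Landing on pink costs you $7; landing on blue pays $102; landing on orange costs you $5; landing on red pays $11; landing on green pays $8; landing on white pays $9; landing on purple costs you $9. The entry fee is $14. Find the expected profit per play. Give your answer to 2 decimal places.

$19.03

E[payout] = (3/38)·(-7) + (12/38)·102 + (11/38)·(-5) + (9/38)·11 + (1/38)·8 + (1/38)·9 + (1/38)·(-9) = 1255/38
Expected profit = 1255/38 − 14 = 723/38 ≈ $19.03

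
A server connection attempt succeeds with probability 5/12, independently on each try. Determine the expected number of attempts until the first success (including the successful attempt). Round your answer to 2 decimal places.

2.40

For a geometric distribution, E[trials] = 1/p = 1/(5/12) = 12/5.
≈ 2.40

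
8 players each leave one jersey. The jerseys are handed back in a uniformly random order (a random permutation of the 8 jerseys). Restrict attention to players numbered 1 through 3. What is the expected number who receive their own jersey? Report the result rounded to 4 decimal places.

0.3750

Let Xᵢ = 1 if person i gets their own jersey. For each i, P(Xᵢ=1) = 1/8.
By linearity of expectation, E[X₁+…+X_3] = 3·(1/8) = 3/8.
≈ 0.3750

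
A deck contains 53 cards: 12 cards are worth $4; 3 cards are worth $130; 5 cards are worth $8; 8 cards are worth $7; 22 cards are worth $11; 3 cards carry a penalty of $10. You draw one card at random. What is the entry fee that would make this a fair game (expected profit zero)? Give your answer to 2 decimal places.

$14.08

E[payout] = (12/53)·4 + (3/53)·130 + (5/53)·8 + (8/53)·7 + (22/53)·11 + (3/53)·(-10) = 746/53
Fair fee = E[payout] = 746/53 ≈ $14.08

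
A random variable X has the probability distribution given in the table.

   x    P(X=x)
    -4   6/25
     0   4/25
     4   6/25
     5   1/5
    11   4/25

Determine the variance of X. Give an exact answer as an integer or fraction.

E[X] = (6/25)·(-4) + (4/25)·0 + (6/25)·4 + (1/5)·5 + (4/25)·11 = 69/25
E[X²] = (6/25)·16 + (4/25)·0 + (6/25)·16 + (1/5)·25 + (4/25)·121 = 801/25
Var(X) = 801/25 − (69/25)² = 15264/625

15264/625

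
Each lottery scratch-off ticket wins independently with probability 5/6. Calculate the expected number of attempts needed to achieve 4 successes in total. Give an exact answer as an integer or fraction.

By linearity (sum of 4 independent geometric waits), E[trials] = 4/p = 4/(5/6) = 24/5.

24/5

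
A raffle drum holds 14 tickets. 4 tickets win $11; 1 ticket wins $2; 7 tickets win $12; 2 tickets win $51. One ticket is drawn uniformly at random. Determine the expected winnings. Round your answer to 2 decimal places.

$16.57

E[payout] = (4/14)·11 + (1/14)·2 + (7/14)·12 + (2/14)·51 = 116/7
≈ $16.57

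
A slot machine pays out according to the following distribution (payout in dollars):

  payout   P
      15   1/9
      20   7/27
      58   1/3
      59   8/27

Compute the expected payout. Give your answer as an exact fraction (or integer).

E[X] = (1/9)·15 + (7/27)·20 + (1/3)·58 + (8/27)·59
     = 131/3

131/3 dollars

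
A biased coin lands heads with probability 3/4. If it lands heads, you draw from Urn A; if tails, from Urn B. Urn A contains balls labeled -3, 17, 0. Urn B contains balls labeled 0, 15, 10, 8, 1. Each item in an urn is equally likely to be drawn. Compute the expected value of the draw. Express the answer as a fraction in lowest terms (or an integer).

E[X | Urn A] = (-3 + 17 + 0)/3 = 14/3
E[X | Urn B] = (0 + 15 + 10 + 8 + 1)/5 = 34/5
E[X] = (3/4)·14/3 + (1/4)·34/5 = 26/5

26/5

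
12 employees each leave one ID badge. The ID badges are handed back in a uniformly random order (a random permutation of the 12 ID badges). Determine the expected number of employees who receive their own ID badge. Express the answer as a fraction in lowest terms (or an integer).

Let Xᵢ = 1 if person i gets their own ID badge. For each i, P(Xᵢ=1) = 1/12.
By linearity of expectation, E[X₁+…+X_12] = 12·(1/12) = 1.

1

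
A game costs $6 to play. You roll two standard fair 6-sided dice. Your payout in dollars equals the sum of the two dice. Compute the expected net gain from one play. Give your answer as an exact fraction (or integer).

Distribution of the sum of the two dice: 2 w.p. 1/36, 3 w.p. 1/18, 4 w.p. 1/12, 5 w.p. 1/9, 6 w.p. 5/36, 7 w.p. 1/6, …
E[payout] = (1/36)·2 + (1/18)·3 + (1/12)·4 + (1/9)·5 + (5/36)·6 + (1/6)·7 + (5/36)·8 + (1/9)·9 + (1/12)·10 + (1/18)·11 + (1/36)·12 = 7
Expected profit = 7 − 6 = 1

$1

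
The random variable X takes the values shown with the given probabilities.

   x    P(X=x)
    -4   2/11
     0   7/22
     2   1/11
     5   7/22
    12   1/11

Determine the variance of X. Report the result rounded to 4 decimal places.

19.7541

E[X] = (2/11)·(-4) + (7/22)·0 + (1/11)·2 + (7/22)·5 + (1/11)·12 = 47/22
E[X²] = (2/11)·16 + (7/22)·0 + (1/11)·4 + (7/22)·25 + (1/11)·144 = 535/22
Var(X) = 535/22 − (47/22)² = 9561/484 ≈ 19.7541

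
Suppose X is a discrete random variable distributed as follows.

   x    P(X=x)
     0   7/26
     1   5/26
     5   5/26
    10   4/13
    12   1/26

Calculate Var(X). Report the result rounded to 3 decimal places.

E[X] = (7/26)·0 + (5/26)·1 + (5/26)·5 + (4/13)·10 + (1/26)·12 = 61/13
E[X²] = (7/26)·0 + (5/26)·1 + (5/26)·25 + (4/13)·100 + (1/26)·144 = 537/13
Var(X) = 537/13 − (61/13)² = 3260/169 ≈ 19.290

19.290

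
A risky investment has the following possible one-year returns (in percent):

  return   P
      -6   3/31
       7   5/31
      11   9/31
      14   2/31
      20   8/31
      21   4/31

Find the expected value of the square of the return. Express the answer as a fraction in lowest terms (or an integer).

E[X²] = (3/31)·36 + (5/31)·49 + (9/31)·121 + (2/31)·196 + (8/31)·400 + (4/31)·441
     = 6798/31

6798/31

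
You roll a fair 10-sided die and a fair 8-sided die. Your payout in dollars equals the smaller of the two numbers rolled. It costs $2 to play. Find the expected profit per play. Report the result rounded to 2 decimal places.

$1.45

Distribution of the smaller of the two numbers rolled: 1 w.p. 17/80, 2 w.p. 3/16, 3 w.p. 13/80, 4 w.p. 11/80, 5 w.p. 9/80, 6 w.p. 7/80, …
E[payout] = (17/80)·1 + (3/16)·2 + (13/80)·3 + (11/80)·4 + (9/80)·5 + (7/80)·6 + (1/16)·7 + (3/80)·8 = 69/20
Expected profit = 69/20 − 2 = 29/20 ≈ $1.45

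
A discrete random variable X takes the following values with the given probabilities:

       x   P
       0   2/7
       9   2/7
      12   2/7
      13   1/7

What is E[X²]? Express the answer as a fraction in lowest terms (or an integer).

619/7

E[X²] = (2/7)·0 + (2/7)·81 + (2/7)·144 + (1/7)·169
     = 619/7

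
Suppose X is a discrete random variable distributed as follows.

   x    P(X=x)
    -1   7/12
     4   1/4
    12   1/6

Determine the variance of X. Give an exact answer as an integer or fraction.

3275/144

E[X] = (7/12)·(-1) + (1/4)·4 + (1/6)·12 = 29/12
E[X²] = (7/12)·1 + (1/4)·16 + (1/6)·144 = 343/12
Var(X) = 343/12 − (29/12)² = 3275/144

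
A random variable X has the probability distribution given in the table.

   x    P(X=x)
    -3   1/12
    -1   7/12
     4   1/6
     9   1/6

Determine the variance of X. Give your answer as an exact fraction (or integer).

E[X] = (1/12)·(-3) + (7/12)·(-1) + (1/6)·4 + (1/6)·9 = 4/3
E[X²] = (1/12)·9 + (7/12)·1 + (1/6)·16 + (1/6)·81 = 35/2
Var(X) = 35/2 − (4/3)² = 283/18

283/18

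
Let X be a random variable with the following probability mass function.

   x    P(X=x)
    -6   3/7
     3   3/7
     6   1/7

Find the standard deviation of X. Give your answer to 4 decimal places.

4.9239

E[X] = -3/7, E[X²] = 171/7
Var(X) = E[X²] − (E[X])² = 171/7 − 9/49 = 1188/49
SD(X) = √(1188/49) ≈ 4.9239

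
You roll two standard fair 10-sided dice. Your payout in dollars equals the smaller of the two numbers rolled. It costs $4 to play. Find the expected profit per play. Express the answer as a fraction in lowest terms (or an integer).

Distribution of the smaller of the two numbers rolled: 1 w.p. 19/100, 2 w.p. 17/100, 3 w.p. 3/20, 4 w.p. 13/100, 5 w.p. 11/100, 6 w.p. 9/100, …
E[payout] = (19/100)·1 + (17/100)·2 + (3/20)·3 + (13/100)·4 + (11/100)·5 + (9/100)·6 + (7/100)·7 + (1/20)·8 + (3/100)·9 + (1/100)·10 = 77/20
Expected profit = 77/20 − 4 = -3/20

-3/20 dollars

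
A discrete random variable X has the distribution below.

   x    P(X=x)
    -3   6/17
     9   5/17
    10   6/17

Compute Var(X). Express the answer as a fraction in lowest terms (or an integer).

E[X] = (6/17)·(-3) + (5/17)·9 + (6/17)·10 = 87/17
E[X²] = (6/17)·9 + (5/17)·81 + (6/17)·100 = 1059/17
Var(X) = 1059/17 − (87/17)² = 10434/289

10434/289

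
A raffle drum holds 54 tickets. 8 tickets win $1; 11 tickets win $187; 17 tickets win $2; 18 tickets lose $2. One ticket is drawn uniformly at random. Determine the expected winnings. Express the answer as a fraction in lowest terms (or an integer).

E[payout] = (8/54)·1 + (11/54)·187 + (17/54)·2 + (18/54)·(-2) = 2063/54

2063/54 dollars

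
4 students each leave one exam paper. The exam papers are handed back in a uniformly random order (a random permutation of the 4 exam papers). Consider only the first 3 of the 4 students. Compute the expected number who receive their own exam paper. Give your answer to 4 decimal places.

0.7500

Let Xᵢ = 1 if person i gets their own exam paper. For each i, P(Xᵢ=1) = 1/4.
By linearity of expectation, E[X₁+…+X_3] = 3·(1/4) = 3/4.
≈ 0.7500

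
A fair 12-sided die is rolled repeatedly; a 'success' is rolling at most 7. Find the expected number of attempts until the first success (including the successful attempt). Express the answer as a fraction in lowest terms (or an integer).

12/7

For a geometric distribution, E[trials] = 1/p = 1/(7/12) = 12/7.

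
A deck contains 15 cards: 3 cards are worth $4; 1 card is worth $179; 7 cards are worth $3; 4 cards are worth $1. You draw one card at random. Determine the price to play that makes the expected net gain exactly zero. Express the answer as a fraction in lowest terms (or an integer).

E[payout] = (3/15)·4 + (1/15)·179 + (7/15)·3 + (4/15)·1 = 72/5
Fair fee = E[payout] = 72/5

72/5 dollars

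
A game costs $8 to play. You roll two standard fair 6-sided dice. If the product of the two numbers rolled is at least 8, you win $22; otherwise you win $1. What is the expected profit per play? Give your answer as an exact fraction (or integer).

E[payout] = (7/18)·1 + (11/18)·22 = 83/6
Expected profit = 83/6 − 8 = 35/6

35/6 dollars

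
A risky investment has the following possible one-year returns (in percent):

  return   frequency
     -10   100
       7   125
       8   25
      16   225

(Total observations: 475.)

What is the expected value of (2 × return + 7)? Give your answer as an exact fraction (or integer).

Total = 475, so P(return=-10) = 100/475, etc.
E[2x+7] = (4/19)·(-13) + (5/19)·21 + (1/19)·23 + (9/19)·39
     = 427/19

427/19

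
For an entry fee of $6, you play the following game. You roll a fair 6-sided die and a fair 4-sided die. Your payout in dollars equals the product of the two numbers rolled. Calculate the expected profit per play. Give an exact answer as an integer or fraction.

Distribution of the product of the two numbers rolled: 1 w.p. 1/24, 2 w.p. 1/12, 3 w.p. 1/12, 4 w.p. 1/8, 5 w.p. 1/24, 6 w.p. 1/8, …
E[payout] = (1/24)·1 + (1/12)·2 + (1/12)·3 + (1/8)·4 + (1/24)·5 + (1/8)·6 + (1/12)·8 + (1/24)·9 + (1/24)·10 + (1/8)·12 + (1/24)·15 + (1/24)·16 + (1/24)·18 + (1/24)·20 + (1/24)·24 = 35/4
Expected profit = 35/4 − 6 = 11/4

11/4 dollars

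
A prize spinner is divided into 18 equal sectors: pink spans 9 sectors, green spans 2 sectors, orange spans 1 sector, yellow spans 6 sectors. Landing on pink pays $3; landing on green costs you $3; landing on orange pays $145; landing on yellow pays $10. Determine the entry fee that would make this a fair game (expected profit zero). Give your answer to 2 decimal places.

E[payout] = (9/18)·3 + (2/18)·(-3) + (1/18)·145 + (6/18)·10 = 113/9
Fair fee = E[payout] = 113/9 ≈ $12.56

$12.56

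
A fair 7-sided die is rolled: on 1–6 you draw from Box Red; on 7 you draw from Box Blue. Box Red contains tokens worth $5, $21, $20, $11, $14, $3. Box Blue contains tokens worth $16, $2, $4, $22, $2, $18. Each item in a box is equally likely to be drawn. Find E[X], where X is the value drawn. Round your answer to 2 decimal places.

E[X | Box Red] = (5 + 21 + 20 + 11 + 14 + 3)/6 = 37/3
E[X | Box Blue] = (16 + 2 + 4 + 22 + 2 + 18)/6 = 32/3
E[X] = (6/7)·37/3 + (1/7)·32/3 = 254/21 ≈ 12.10

$12.10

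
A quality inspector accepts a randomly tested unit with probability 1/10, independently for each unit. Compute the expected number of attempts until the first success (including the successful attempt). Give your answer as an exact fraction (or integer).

10

For a geometric distribution, E[trials] = 1/p = 1/(1/10) = 10.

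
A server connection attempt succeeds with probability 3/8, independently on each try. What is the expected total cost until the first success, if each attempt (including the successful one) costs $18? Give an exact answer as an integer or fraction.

$48

E[#attempts] = 1/p = 8/3; E[cost] = 18·8/3 = 48.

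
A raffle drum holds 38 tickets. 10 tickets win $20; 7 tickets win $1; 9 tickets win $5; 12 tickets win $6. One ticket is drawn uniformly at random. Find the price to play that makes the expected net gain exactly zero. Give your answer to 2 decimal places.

E[payout] = (10/38)·20 + (7/38)·1 + (9/38)·5 + (12/38)·6 = 162/19
Fair fee = E[payout] = 162/19 ≈ $8.53

$8.53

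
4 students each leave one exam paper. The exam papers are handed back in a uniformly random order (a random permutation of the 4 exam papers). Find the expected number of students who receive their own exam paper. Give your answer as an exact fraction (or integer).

Let Xᵢ = 1 if person i gets their own exam paper. For each i, P(Xᵢ=1) = 1/4.
By linearity of expectation, E[X₁+…+X_4] = 4·(1/4) = 1.

1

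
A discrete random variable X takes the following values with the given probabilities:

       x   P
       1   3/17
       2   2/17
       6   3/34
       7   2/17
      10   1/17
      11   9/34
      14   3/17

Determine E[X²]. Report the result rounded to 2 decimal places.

82.09

E[X²] = (3/17)·1 + (2/17)·4 + (3/34)·36 + (2/17)·49 + (1/17)·100 + (9/34)·121 + (3/17)·196
     = 2791/34 ≈ 82.09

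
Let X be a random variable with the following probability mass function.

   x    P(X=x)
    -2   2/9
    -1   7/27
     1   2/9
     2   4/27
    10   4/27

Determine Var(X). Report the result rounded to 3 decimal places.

15.097

E[X] = (2/9)·(-2) + (7/27)·(-1) + (2/9)·1 + (4/27)·2 + (4/27)·10 = 35/27
E[X²] = (2/9)·4 + (7/27)·1 + (2/9)·1 + (4/27)·4 + (4/27)·100 = 151/9
Var(X) = 151/9 − (35/27)² = 11006/729 ≈ 15.097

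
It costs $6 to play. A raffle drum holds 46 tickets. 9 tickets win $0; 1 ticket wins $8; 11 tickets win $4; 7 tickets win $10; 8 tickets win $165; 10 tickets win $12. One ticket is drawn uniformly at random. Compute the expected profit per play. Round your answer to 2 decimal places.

E[payout] = (9/46)·0 + (1/46)·8 + (11/46)·4 + (7/46)·10 + (8/46)·165 + (10/46)·12 = 781/23
Expected profit = 781/23 − 6 = 643/23 ≈ $27.96

$27.96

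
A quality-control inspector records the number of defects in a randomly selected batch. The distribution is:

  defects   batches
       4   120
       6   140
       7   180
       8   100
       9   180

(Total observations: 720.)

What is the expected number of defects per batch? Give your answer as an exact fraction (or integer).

Total = 720, so P(defects=4) = 120/720, etc.
E[X] = (1/6)·4 + (7/36)·6 + (1/4)·7 + (5/36)·8 + (1/4)·9
     = 125/18

125/18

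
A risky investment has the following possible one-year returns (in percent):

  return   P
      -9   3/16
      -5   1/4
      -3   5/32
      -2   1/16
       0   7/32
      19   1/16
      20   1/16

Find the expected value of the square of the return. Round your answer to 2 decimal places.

70.66

E[X²] = (3/16)·81 + (1/4)·25 + (5/32)·9 + (1/16)·4 + (7/32)·0 + (1/16)·361 + (1/16)·400
     = 2261/32 ≈ 70.66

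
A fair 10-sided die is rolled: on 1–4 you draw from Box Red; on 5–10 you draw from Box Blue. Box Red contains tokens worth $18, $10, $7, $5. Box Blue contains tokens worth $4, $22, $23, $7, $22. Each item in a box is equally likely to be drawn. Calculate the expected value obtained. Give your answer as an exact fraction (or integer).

334/25 dollars

E[X | Box Red] = (18 + 10 + 7 + 5)/4 = 10
E[X | Box Blue] = (4 + 22 + 23 + 7 + 22)/5 = 78/5
E[X] = (2/5)·10 + (3/5)·78/5 = 334/25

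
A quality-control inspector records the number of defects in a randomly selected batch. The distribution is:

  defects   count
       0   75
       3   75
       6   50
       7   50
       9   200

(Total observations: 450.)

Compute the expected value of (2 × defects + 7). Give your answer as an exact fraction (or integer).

170/9

Total = 450, so P(defects=0) = 75/450, etc.
E[2x+7] = (1/6)·7 + (1/6)·13 + (1/9)·19 + (1/9)·21 + (4/9)·25
     = 170/9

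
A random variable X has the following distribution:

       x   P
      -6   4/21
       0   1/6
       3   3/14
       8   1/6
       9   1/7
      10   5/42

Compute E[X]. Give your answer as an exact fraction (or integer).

139/42

E[X] = (4/21)·(-6) + (1/6)·0 + (3/14)·3 + (1/6)·8 + (1/7)·9 + (5/42)·10
     = 139/42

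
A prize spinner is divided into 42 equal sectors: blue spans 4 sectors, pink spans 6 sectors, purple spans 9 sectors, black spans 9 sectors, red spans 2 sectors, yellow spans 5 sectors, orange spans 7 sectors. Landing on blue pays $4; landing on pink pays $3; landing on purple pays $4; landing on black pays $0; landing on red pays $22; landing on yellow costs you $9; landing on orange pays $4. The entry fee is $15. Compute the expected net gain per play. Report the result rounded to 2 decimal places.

-$12.69

E[payout] = (4/42)·4 + (6/42)·3 + (9/42)·4 + (9/42)·0 + (2/42)·22 + (5/42)·(-9) + (7/42)·4 = 97/42
Expected profit = 97/42 − 15 = -533/42 ≈ -$12.69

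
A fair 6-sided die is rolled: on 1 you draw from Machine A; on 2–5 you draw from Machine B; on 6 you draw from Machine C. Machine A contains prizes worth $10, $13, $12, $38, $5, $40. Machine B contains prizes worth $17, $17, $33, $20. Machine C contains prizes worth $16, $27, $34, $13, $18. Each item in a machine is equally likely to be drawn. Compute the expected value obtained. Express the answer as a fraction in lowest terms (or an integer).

962/45 dollars

E[X | Machine A] = (10 + 13 + 12 + 38 + 5 + 40)/6 = 59/3
E[X | Machine B] = (17 + 17 + 33 + 20)/4 = 87/4
E[X | Machine C] = (16 + 27 + 34 + 13 + 18)/5 = 108/5
E[X] = (1/6)·59/3 + (2/3)·87/4 + (1/6)·108/5 = 962/45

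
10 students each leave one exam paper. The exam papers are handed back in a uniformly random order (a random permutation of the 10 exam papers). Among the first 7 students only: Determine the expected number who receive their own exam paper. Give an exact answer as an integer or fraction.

Let Xᵢ = 1 if person i gets their own exam paper. For each i, P(Xᵢ=1) = 1/10.
By linearity of expectation, E[X₁+…+X_7] = 7·(1/10) = 7/10.

7/10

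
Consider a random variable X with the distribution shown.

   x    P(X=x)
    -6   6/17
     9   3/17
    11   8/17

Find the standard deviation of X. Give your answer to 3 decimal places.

7.896

E[X] = 79/17, E[X²] = 1427/17
Var(X) = E[X²] − (E[X])² = 1427/17 − 6241/289 = 18018/289
SD(X) = √(18018/289) ≈ 7.896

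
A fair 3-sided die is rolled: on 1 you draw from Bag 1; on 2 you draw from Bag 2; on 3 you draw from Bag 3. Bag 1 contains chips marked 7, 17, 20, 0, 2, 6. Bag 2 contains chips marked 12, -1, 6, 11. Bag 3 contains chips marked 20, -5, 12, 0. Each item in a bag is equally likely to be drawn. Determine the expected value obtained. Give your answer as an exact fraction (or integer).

269/36

E[X | Bag 1] = (7 + 17 + 20 + 0 + 2 + 6)/6 = 26/3
E[X | Bag 2] = (12 − 1 + 6 + 11)/4 = 7
E[X | Bag 3] = (20 − 5 + 12 + 0)/4 = 27/4
E[X] = (1/3)·26/3 + (1/3)·7 + (1/3)·27/4 = 269/36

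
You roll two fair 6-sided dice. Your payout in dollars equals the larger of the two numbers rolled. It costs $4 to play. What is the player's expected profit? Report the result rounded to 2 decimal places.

Distribution of the larger of the two numbers rolled: 1 w.p. 1/36, 2 w.p. 1/12, 3 w.p. 5/36, 4 w.p. 7/36, 5 w.p. 1/4, 6 w.p. 11/36
E[payout] = (1/36)·1 + (1/12)·2 + (5/36)·3 + (7/36)·4 + (1/4)·5 + (11/36)·6 = 161/36
Expected profit = 161/36 − 4 = 17/36 ≈ $0.47

$0.47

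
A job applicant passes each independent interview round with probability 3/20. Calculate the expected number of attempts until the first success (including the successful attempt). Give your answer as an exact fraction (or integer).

20/3

For a geometric distribution, E[trials] = 1/p = 1/(3/20) = 20/3.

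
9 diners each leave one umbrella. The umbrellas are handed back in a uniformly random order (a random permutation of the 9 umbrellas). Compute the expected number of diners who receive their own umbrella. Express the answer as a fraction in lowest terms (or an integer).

1

Let Xᵢ = 1 if person i gets their own umbrella. For each i, P(Xᵢ=1) = 1/9.
By linearity of expectation, E[X₁+…+X_9] = 9·(1/9) = 1.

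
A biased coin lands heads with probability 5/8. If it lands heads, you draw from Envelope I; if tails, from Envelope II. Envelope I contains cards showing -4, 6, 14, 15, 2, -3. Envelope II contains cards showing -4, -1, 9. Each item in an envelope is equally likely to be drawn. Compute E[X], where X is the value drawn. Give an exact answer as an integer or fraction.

E[X | Envelope I] = (-4 + 6 + 14 + 15 + 2 − 3)/6 = 5
E[X | Envelope II] = (-4 − 1 + 9)/3 = 4/3
E[X] = (5/8)·5 + (3/8)·4/3 = 29/8

29/8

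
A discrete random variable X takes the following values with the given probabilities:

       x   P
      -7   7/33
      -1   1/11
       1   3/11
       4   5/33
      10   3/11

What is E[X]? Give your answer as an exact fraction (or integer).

67/33

E[X] = (7/33)·(-7) + (1/11)·(-1) + (3/11)·1 + (5/33)·4 + (3/11)·10
     = 67/33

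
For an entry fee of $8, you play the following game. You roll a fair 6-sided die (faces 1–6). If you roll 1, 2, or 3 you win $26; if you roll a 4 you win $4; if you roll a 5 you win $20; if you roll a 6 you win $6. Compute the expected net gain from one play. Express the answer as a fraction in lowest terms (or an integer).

E[payout] = (1/6)·4 + (1/6)·6 + (1/6)·20 + (1/2)·26 = 18
Expected profit = 18 − 8 = 10

$10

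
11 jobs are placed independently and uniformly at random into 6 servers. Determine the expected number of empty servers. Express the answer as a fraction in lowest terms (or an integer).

Let Xⱼ=1 if server j is empty. P(Xⱼ=1) = ((6-1)/6)^11 = 48828125/362797056.
By linearity, E[#empty] = 6·48828125/362797056 = 48828125/60466176.

48828125/60466176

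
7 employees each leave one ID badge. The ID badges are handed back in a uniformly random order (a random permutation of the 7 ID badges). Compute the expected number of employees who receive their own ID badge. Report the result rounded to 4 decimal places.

1.0000

Let Xᵢ = 1 if person i gets their own ID badge. For each i, P(Xᵢ=1) = 1/7.
By linearity of expectation, E[X₁+…+X_7] = 7·(1/7) = 1.
≈ 1.0000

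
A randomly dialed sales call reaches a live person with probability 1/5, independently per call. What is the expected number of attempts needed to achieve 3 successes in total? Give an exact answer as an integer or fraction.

By linearity (sum of 3 independent geometric waits), E[trials] = 3/p = 3/(1/5) = 15.

15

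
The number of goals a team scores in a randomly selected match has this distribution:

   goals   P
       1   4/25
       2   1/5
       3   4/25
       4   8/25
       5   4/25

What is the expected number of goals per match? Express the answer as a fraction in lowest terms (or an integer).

E[X] = (4/25)·1 + (1/5)·2 + (4/25)·3 + (8/25)·4 + (4/25)·5
     = 78/25

78/25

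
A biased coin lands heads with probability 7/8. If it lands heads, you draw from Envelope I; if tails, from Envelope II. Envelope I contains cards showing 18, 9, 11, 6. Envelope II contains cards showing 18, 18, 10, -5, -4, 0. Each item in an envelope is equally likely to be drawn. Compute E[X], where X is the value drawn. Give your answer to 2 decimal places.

10.40

E[X | Envelope I] = (18 + 9 + 11 + 6)/4 = 11
E[X | Envelope II] = (18 + 18 + 10 − 5 − 4 + 0)/6 = 37/6
E[X] = (7/8)·11 + (1/8)·37/6 = 499/48 ≈ 10.40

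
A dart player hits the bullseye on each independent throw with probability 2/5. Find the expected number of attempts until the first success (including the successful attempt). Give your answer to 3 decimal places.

For a geometric distribution, E[trials] = 1/p = 1/(2/5) = 5/2.
≈ 2.500

2.500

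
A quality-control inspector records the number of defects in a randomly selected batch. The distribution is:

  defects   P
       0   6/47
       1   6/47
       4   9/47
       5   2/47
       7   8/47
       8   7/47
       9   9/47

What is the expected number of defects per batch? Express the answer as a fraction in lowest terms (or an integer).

E[X] = (6/47)·0 + (6/47)·1 + (9/47)·4 + (2/47)·5 + (8/47)·7 + (7/47)·8 + (9/47)·9
     = 245/47

245/47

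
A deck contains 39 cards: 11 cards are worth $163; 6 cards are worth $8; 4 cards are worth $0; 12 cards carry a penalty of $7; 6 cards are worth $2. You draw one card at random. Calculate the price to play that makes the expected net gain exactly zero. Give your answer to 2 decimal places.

E[payout] = (11/39)·163 + (6/39)·8 + (4/39)·0 + (12/39)·(-7) + (6/39)·2 = 1769/39
Fair fee = E[payout] = 1769/39 ≈ $45.36

$45.36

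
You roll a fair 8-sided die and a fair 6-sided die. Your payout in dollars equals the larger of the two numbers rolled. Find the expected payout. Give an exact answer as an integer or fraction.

251/48 dollars

Distribution of the larger of the two numbers rolled: 1 w.p. 1/48, 2 w.p. 1/16, 3 w.p. 5/48, 4 w.p. 7/48, 5 w.p. 3/16, 6 w.p. 11/48, …
E[payout] = (1/48)·1 + (1/16)·2 + (5/48)·3 + (7/48)·4 + (3/16)·5 + (11/48)·6 + (1/8)·7 + (1/8)·8 = 251/48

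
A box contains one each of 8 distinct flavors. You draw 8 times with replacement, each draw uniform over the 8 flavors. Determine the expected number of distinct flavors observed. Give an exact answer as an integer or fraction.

11012415/2097152

Let Xⱼ=1 if type j appears at least once. P(Xⱼ=1) = 1 − ((8−1)/8)^8 = 11012415/16777216.
E[#distinct] = 8·11012415/16777216 = 11012415/2097152.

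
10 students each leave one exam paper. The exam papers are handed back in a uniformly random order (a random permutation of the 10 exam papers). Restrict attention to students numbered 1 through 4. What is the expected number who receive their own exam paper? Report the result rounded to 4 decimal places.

0.4000

Let Xᵢ = 1 if person i gets their own exam paper. For each i, P(Xᵢ=1) = 1/10.
By linearity of expectation, E[X₁+…+X_4] = 4·(1/10) = 2/5.
≈ 0.4000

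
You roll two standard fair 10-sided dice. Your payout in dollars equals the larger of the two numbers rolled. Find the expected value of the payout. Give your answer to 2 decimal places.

$7.15

Distribution of the larger of the two numbers rolled: 1 w.p. 1/100, 2 w.p. 3/100, 3 w.p. 1/20, 4 w.p. 7/100, 5 w.p. 9/100, 6 w.p. 11/100, …
E[payout] = (1/100)·1 + (3/100)·2 + (1/20)·3 + (7/100)·4 + (9/100)·5 + (11/100)·6 + (13/100)·7 + (3/20)·8 + (17/100)·9 + (19/100)·10 = 143/20
≈ $7.15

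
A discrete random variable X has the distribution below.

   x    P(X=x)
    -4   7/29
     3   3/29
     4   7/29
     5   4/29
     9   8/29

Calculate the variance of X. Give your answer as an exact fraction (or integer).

18770/841

E[X] = (7/29)·(-4) + (3/29)·3 + (7/29)·4 + (4/29)·5 + (8/29)·9 = 101/29
E[X²] = (7/29)·16 + (3/29)·9 + (7/29)·16 + (4/29)·25 + (8/29)·81 = 999/29
Var(X) = 999/29 − (101/29)² = 18770/841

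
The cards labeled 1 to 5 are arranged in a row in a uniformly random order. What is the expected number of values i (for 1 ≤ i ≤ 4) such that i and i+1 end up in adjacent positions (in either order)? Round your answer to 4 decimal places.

For each i ∈ {1,…,4}, let Xᵢ = 1 if i and i+1 are adjacent. P(Xᵢ=1) = 2·(5−1)!/5! = 2/5.
By linearity, E[ΣXᵢ] = (4)·(2/5) = 8/5.
≈ 1.6000

1.6000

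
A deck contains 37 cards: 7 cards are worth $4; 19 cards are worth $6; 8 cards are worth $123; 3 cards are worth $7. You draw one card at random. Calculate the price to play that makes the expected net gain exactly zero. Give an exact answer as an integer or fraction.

$31

E[payout] = (7/37)·4 + (19/37)·6 + (8/37)·123 + (3/37)·7 = 31
Fair fee = E[payout] = 31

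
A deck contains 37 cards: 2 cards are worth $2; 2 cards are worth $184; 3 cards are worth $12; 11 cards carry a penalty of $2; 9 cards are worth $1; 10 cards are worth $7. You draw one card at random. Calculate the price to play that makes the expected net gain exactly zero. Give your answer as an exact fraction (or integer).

465/37 dollars

E[payout] = (2/37)·2 + (2/37)·184 + (3/37)·12 + (11/37)·(-2) + (9/37)·1 + (10/37)·7 = 465/37
Fair fee = E[payout] = 465/37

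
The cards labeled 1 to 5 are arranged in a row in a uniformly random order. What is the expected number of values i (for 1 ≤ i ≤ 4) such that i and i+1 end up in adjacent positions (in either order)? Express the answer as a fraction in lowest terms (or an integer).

8/5

For each i ∈ {1,…,4}, let Xᵢ = 1 if i and i+1 are adjacent. P(Xᵢ=1) = 2·(5−1)!/5! = 2/5.
By linearity, E[ΣXᵢ] = (4)·(2/5) = 8/5.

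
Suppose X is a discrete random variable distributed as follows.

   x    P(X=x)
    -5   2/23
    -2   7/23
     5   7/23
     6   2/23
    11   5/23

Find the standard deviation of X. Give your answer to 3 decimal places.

5.379

E[X] = 78/23, E[X²] = 930/23
Var(X) = E[X²] − (E[X])² = 930/23 − 6084/529 = 15306/529
SD(X) = √(15306/529) ≈ 5.379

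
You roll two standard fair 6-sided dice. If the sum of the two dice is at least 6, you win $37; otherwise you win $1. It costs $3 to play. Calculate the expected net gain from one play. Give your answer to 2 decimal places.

E[payout] = (5/18)·1 + (13/18)·37 = 27
Expected profit = 27 − 3 = 24 ≈ $24.00

$24.00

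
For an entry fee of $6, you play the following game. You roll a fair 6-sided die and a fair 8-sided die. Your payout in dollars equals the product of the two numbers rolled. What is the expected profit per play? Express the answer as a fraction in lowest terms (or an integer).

Distribution of the product of the two numbers rolled: 1 w.p. 1/48, 2 w.p. 1/24, 3 w.p. 1/24, 4 w.p. 1/16, 5 w.p. 1/24, 6 w.p. 1/12, …
E[payout] = (1/48)·1 + (1/24)·2 + (1/24)·3 + (1/16)·4 + (1/24)·5 + (1/12)·6 + (1/48)·7 + (1/16)·8 + (1/48)·9 + (1/24)·10 + (1/12)·12 + (1/48)·14 + (1/24)·15 + (1/24)·16 + (1/24)·18 + (1/24)·20 + (1/48)·21 + (1/16)·24 + (1/48)·25 + (1/48)·28 + (1/24)·30 + (1/48)·32 + (1/48)·35 + (1/48)·36 + (1/48)·40 + (1/48)·42 + (1/48)·48 = 63/4
Expected profit = 63/4 − 6 = 39/4

39/4 dollars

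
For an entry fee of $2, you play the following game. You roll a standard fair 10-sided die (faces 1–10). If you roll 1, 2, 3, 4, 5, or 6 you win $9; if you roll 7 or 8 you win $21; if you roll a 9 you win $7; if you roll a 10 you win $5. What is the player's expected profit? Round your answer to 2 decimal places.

E[payout] = (1/10)·5 + (1/10)·7 + (3/5)·9 + (1/5)·21 = 54/5
Expected profit = 54/5 − 2 = 44/5 ≈ $8.80

$8.80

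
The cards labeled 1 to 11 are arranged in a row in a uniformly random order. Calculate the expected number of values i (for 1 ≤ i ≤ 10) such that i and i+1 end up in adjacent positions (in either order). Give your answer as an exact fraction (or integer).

For each i ∈ {1,…,10}, let Xᵢ = 1 if i and i+1 are adjacent. P(Xᵢ=1) = 2·(11−1)!/11! = 2/11.
By linearity, E[ΣXᵢ] = (10)·(2/11) = 20/11.

20/11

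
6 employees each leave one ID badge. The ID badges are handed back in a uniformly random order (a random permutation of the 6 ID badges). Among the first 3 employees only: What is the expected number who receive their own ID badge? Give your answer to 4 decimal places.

0.5000

Let Xᵢ = 1 if person i gets their own ID badge. For each i, P(Xᵢ=1) = 1/6.
By linearity of expectation, E[X₁+…+X_3] = 3·(1/6) = 1/2.
≈ 0.5000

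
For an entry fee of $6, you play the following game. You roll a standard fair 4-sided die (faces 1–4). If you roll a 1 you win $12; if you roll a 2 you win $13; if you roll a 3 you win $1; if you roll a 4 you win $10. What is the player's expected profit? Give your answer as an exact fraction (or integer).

E[payout] = (1/4)·1 + (1/4)·10 + (1/4)·12 + (1/4)·13 = 9
Expected profit = 9 − 6 = 3

$3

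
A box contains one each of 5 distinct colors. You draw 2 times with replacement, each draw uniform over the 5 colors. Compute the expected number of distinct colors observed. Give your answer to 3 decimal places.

Let Xⱼ=1 if type j appears at least once. P(Xⱼ=1) = 1 − ((5−1)/5)^2 = 9/25.
E[#distinct] = 5·9/25 = 9/5.
≈ 1.800

1.800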